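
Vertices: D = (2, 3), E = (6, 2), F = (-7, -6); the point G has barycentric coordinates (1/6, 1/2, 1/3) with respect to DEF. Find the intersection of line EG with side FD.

Line EG meets FD where the E-coordinate vanishes; zeroing G's E-weight and renormalizing leaves F, D-weights 1/3 : 1/6 → (2/3, 1/3).
So H = (2/3)·F + (1/3)·D = (-4, -3).

(-4, -3)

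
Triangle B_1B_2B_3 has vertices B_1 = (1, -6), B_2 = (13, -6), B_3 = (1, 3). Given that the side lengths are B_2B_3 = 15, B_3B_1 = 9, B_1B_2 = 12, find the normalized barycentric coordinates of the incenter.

The incenter has barycentric coordinates proportional to the opposite side lengths: (15 : 9 : 12).
Normalizing by 15+9+12 = 36 gives (5/12, 1/4, 1/3).

(5/12, 1/4, 1/3)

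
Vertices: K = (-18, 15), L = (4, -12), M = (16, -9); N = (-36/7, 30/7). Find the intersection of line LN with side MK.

Barycentric coordinates of N with respect to KLM: (4/7, 1/7, 2/7).
On side MK the L-coordinate is zero; dropping N's L-weight 1/7 and renormalizing the remaining 2/7 : 4/7 gives weights 1/3, 2/3 on M, K.
J = (1/3)·(16, -9) + (2/3)·(-18, 15) = (-20/3, 7).

(-20/3, 7)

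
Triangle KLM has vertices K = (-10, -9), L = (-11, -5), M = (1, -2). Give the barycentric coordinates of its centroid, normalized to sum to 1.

The centroid is the average of the vertices, so each weight is 1/3.

(1/3, 1/3, 1/3)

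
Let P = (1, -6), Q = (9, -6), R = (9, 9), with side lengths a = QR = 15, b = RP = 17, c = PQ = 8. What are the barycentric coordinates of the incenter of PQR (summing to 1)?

(3/8, 17/40, 1/5)

The incenter has barycentric coordinates proportional to the opposite side lengths: (15 : 17 : 8).
Normalizing by 15+17+8 = 40 gives (3/8, 17/40, 1/5).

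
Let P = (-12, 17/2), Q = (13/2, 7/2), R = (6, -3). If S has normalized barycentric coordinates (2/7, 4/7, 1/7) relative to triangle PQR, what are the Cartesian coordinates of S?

S = (2/7)·P + (4/7)·Q + (1/7)·R.
x-coordinate: (2/7)·(-12) + (4/7)·(13/2) + (1/7)·6 = 8/7.
y-coordinate: (2/7)·(17/2) + (4/7)·(7/2) + (1/7)·(-3) = 4.

(8/7, 4)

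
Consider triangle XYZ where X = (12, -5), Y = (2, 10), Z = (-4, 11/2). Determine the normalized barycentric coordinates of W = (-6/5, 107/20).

(1/10, 1/5, 7/10)

Signed area of the reference triangle: [XYZ] = ½·(12·(10−(11/2)) + 2·(11/2−(-5)) + (-4)·(-5−10)) = ½·(54 + 21 + 60) = 135/2.
[WYZ] = ½·((-6/5)·(10−(11/2)) + 2·(11/2−(107/20)) + (-4)·(107/20−10)) = ½·(-27/5 + 3/10 + 93/5) = 27/4, so the X-coordinate is (27/4)/(135/2) = 1/10.
[XWZ] = ½·(12·(107/20−(11/2)) + (-6/5)·(11/2−(-5)) + (-4)·(-5−(107/20))) = ½·(-9/5 − 63/5 + 207/5) = 27/2, so the Y-coordinate is 1/5.
[XYW] = ½·(12·(10−(107/20)) + 2·(107/20−(-5)) + (-6/5)·(-5−10)) = ½·(279/5 + 207/10 + 18) = 189/4, so the Z-coordinate is 7/10.
Check: 1/10 + 1/5 + 7/10 = 1.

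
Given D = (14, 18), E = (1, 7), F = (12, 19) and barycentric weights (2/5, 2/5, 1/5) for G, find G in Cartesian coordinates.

G = (2/5)·D + (2/5)·E + (1/5)·F.
x-coordinate: (2/5)·14 + (2/5)·1 + (1/5)·12 = 42/5.
y-coordinate: (2/5)·18 + (2/5)·7 + (1/5)·19 = 69/5.

(42/5, 69/5)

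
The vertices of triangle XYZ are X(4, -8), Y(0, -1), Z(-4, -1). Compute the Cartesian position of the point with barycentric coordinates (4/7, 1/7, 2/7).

(8/7, -5)

W = (4/7)·X + (1/7)·Y + (2/7)·Z.
x-coordinate: (4/7)·4 + (1/7)·0 + (2/7)·(-4) = 8/7.
y-coordinate: (4/7)·(-8) + (1/7)·(-1) + (2/7)·(-1) = -5.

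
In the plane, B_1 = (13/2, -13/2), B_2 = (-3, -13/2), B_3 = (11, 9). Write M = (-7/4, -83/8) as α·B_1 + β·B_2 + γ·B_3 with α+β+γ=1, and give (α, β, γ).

Signed area of the reference triangle: [B_1B_2B_3] = ½·((13/2)·(-13/2−9) + (-3)·(9−(-13/2)) + 11·(-13/2−(-13/2))) = ½·(-403/4 − 93/2 + 0) = -589/8.
[MB_2B_3] = ½·((-7/4)·(-13/2−9) + (-3)·(9−(-83/8)) + 11·(-83/8−(-13/2))) = ½·(217/8 − 465/8 − 341/8) = -589/16, so the B_1-coordinate is (-589/16)/(-589/8) = 1/2.
[B_1MB_3] = ½·((13/2)·(-83/8−9) + (-7/4)·(9−(-13/2)) + 11·(-13/2−(-83/8))) = ½·(-2015/16 − 217/8 + 341/8) = -1767/32, so the B_2-coordinate is 3/4.
[B_1B_2M] = ½·((13/2)·(-13/2−(-83/8)) + (-3)·(-83/8−(-13/2)) + (-7/4)·(-13/2−(-13/2))) = ½·(403/16 + 93/8 + 0) = 589/32, so the B_3-coordinate is -1/4.

(1/2, 3/4, -1/4)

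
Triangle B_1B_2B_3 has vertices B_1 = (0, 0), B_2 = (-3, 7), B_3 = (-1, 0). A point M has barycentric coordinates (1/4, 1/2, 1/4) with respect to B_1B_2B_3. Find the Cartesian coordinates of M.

M = (1/4)·B_1 + (1/2)·B_2 + (1/4)·B_3.
x-coordinate: (1/4)·0 + (1/2)·(-3) + (1/4)·(-1) = -7/4.
y-coordinate: (1/4)·0 + (1/2)·7 + (1/4)·0 = 7/2.

(-7/4, 7/2)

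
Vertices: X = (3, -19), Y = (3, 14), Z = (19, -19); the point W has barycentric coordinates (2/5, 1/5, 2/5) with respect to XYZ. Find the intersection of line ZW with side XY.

(3, -8)

Line ZW meets XY where the Z-coordinate vanishes; zeroing W's Z-weight and renormalizing leaves X, Y-weights 2/5 : 1/5 → (2/3, 1/3).
So V = (2/3)·X + (1/3)·Y = (3, -8).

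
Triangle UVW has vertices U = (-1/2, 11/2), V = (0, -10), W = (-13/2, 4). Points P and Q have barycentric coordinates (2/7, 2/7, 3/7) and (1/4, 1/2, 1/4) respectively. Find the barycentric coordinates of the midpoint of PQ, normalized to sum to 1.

Since both coordinate triples sum to 1, the midpoint's barycentrics are the componentwise average.
(2/7+1/4)/2 = 15/56; similarly 11/28 and 19/56.

(15/56, 11/28, 19/56)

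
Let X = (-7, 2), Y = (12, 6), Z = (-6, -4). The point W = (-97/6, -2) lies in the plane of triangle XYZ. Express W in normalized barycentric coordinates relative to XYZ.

(7/6, -1/2, 1/3)

Signed area of the reference triangle: [XYZ] = ½·((-7)·(6−(-4)) + 12·(-4−2) + (-6)·(2−6)) = ½·(-70 − 72 + 24) = -59.
[WYZ] = ½·((-97/6)·(6−(-4)) + 12·(-4−(-2)) + (-6)·(-2−6)) = ½·(-485/3 − 24 + 48) = -413/6, so the X-coordinate is (-413/6)/(-59) = 7/6.
[XWZ] = ½·((-7)·(-2−(-4)) + (-97/6)·(-4−2) + (-6)·(2−(-2))) = ½·(-14 + 97 − 24) = 59/2, so the Y-coordinate is -1/2.
[XYW] = ½·((-7)·(6−(-2)) + 12·(-2−2) + (-97/6)·(2−6)) = ½·(-56 − 48 + 194/3) = -59/3, so the Z-coordinate is 1/3.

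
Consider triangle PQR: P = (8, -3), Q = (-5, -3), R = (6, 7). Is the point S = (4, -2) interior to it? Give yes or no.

Barycentric coordinates of S: (79/130, 19/65, 1/10).
The three coordinates are positive, positive, positive; a point is interior exactly when all three are positive.

yes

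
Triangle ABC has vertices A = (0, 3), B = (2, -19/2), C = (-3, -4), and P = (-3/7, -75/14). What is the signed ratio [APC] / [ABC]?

3/7

[ABC] = ½·(0·(-19/2−(-4)) + 2·(-4−3) + (-3)·(3−(-19/2))) = ½·(0 − 14 − 75/2) = -103/4.
[APC] = ½·(0·(-75/14−(-4)) + (-3/7)·(-4−3) + (-3)·(3−(-75/14))) = ½·(0 + 3 − 351/14) = -309/28, so the ratio is (-309/28)/(-103/4) = 3/7.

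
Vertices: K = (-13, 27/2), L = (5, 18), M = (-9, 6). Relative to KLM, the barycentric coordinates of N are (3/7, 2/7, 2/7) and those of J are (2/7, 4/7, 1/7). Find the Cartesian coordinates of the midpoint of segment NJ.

Barycentric coordinates of the midpoint are the average: (5/14, 3/7, 3/14).
Converting: (5/14)·K + (3/7)·L + (3/14)·M = (-31/7, 387/28).

(-31/7, 387/28)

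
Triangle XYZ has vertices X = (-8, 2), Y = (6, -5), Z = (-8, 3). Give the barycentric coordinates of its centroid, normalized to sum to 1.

(1/3, 1/3, 1/3)

The centroid is the average of the vertices, so each weight is 1/3.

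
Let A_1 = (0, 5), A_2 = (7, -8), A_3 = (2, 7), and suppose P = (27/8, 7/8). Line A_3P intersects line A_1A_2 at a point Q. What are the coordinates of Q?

(21/5, -14/5)

Barycentric coordinates of P with respect to A_1A_2A_3: (1/4, 3/8, 3/8).
On side A_1A_2 the A_3-coordinate is zero; dropping P's A_3-weight 3/8 and renormalizing the remaining 1/4 : 3/8 gives weights 2/5, 3/5 on A_1, A_2.
Q = (2/5)·(0, 5) + (3/5)·(7, -8) = (21/5, -14/5).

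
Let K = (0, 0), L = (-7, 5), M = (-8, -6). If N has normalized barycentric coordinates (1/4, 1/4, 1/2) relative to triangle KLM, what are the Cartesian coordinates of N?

N = (1/4)·K + (1/4)·L + (1/2)·M.
x-coordinate: (1/4)·0 + (1/4)·(-7) + (1/2)·(-8) = -23/4.
y-coordinate: (1/4)·0 + (1/4)·5 + (1/2)·(-6) = -7/4.

(-23/4, -7/4)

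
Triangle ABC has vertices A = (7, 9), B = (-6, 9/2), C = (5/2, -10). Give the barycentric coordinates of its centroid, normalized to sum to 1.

(1/3, 1/3, 1/3)

The centroid is the average of the vertices, so each weight is 1/3.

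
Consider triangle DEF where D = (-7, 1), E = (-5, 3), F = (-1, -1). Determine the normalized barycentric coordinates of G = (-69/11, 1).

Signed area of the reference triangle: [DEF] = ½·((-7)·(3−(-1)) + (-5)·(-1−1) + (-1)·(1−3)) = ½·(-28 + 10 + 2) = -8.
[GEF] = ½·((-69/11)·(3−(-1)) + (-5)·(-1−1) + (-1)·(1−3)) = ½·(-276/11 + 10 + 2) = -72/11, so the D-coordinate is (-72/11)/(-8) = 9/11.
[DGF] = ½·((-7)·(1−(-1)) + (-69/11)·(-1−1) + (-1)·(1−1)) = ½·(-14 + 138/11 + 0) = -8/11, so the E-coordinate is 1/11.
[DEG] = ½·((-7)·(3−1) + (-5)·(1−1) + (-69/11)·(1−3)) = ½·(-14 + 0 + 138/11) = -8/11, so the F-coordinate is 1/11.

(9/11, 1/11, 1/11)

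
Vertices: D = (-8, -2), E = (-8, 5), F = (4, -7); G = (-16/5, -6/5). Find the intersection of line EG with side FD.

(0, -16/3)

Barycentric coordinates of G with respect to DEF: (1/5, 2/5, 2/5).
On side FD the E-coordinate is zero; dropping G's E-weight 2/5 and renormalizing the remaining 2/5 : 1/5 gives weights 2/3, 1/3 on F, D.
H = (2/3)·(4, -7) + (1/3)·(-8, -2) = (0, -16/3).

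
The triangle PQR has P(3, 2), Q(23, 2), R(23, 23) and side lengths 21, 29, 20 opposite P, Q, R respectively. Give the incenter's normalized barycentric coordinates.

(3/10, 29/70, 2/7)

The incenter has barycentric coordinates proportional to the opposite side lengths: (21 : 29 : 20).
Normalizing by 21+29+20 = 70 gives (3/10, 29/70, 2/7).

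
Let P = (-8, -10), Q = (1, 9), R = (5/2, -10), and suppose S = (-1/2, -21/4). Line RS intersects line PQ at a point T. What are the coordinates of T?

Barycentric coordinates of S with respect to PQR: (1/4, 1/4, 1/2).
On side PQ the R-coordinate is zero; dropping S's R-weight 1/2 and renormalizing the remaining 1/4 : 1/4 gives weights 1/2, 1/2 on P, Q.
T = (1/2)·(-8, -10) + (1/2)·(1, 9) = (-7/2, -1/2).

(-7/2, -1/2)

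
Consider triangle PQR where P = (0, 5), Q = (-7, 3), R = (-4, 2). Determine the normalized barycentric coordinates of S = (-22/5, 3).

Signed area of the reference triangle: [PQR] = ½·(0·(3−2) + (-7)·(2−5) + (-4)·(5−3)) = ½·(0 + 21 − 8) = 13/2.
[SQR] = ½·((-22/5)·(3−2) + (-7)·(2−3) + (-4)·(3−3)) = ½·(-22/5 + 7 + 0) = 13/10, so the P-coordinate is (13/10)/(13/2) = 1/5.
[PSR] = ½·(0·(3−2) + (-22/5)·(2−5) + (-4)·(5−3)) = ½·(0 + 66/5 − 8) = 13/5, so the Q-coordinate is 2/5.
[PQS] = ½·(0·(3−3) + (-7)·(3−5) + (-22/5)·(5−3)) = ½·(0 + 14 − 44/5) = 13/5, so the R-coordinate is 2/5.

(1/5, 2/5, 2/5)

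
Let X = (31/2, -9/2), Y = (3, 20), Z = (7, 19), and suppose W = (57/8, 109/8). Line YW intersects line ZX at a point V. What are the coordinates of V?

(45/4, 29/4)

Barycentric coordinates of W with respect to XYZ: (1/4, 1/2, 1/4).
On side ZX the Y-coordinate is zero; dropping W's Y-weight 1/2 and renormalizing the remaining 1/4 : 1/4 gives weights 1/2, 1/2 on Z, X.
V = (1/2)·(7, 19) + (1/2)·(31/2, -9/2) = (45/4, 29/4).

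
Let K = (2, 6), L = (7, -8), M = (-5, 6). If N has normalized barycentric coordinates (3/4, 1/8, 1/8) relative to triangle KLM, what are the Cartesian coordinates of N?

N = (3/4)·K + (1/8)·L + (1/8)·M.
x-coordinate: (3/4)·2 + (1/8)·7 + (1/8)·(-5) = 7/4.
y-coordinate: (3/4)·6 + (1/8)·(-8) + (1/8)·6 = 17/4.

(7/4, 17/4)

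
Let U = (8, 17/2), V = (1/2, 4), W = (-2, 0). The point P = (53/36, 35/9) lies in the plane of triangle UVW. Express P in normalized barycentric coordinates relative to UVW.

(2/9, 1/2, 5/18)

Signed area of the reference triangle: [UVW] = ½·(8·(4−0) + (1/2)·(0−(17/2)) + (-2)·(17/2−4)) = ½·(32 − 17/4 − 9) = 75/8.
[PVW] = ½·((53/36)·(4−0) + (1/2)·(0−(35/9)) + (-2)·(35/9−4)) = ½·(53/9 − 35/18 + 2/9) = 25/12, so the U-coordinate is (25/12)/(75/8) = 2/9.
[UPW] = ½·(8·(35/9−0) + (53/36)·(0−(17/2)) + (-2)·(17/2−(35/9))) = ½·(280/9 − 901/72 − 83/9) = 75/16, so the V-coordinate is 1/2.
[UVP] = ½·(8·(4−(35/9)) + (1/2)·(35/9−(17/2)) + (53/36)·(17/2−4)) = ½·(8/9 − 83/36 + 53/8) = 125/48, so the W-coordinate is 5/18.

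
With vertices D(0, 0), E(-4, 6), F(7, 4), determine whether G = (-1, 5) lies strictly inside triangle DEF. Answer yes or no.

yes

Barycentric coordinates of G: (5/58, 39/58, 7/29).
The three coordinates are positive, positive, positive; a point is interior exactly when all three are positive.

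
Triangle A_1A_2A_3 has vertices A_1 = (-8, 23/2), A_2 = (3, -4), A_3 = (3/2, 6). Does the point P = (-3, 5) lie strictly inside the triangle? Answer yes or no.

yes

Barycentric coordinates of P: (186/347, 137/347, 24/347).
The three coordinates are positive, positive, positive; a point is interior exactly when all three are positive.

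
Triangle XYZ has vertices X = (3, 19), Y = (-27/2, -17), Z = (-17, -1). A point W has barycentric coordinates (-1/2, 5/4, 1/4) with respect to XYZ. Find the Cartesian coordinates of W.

(-181/8, -31)

W = (-1/2)·X + (5/4)·Y + (1/4)·Z.
x-coordinate: (-1/2)·3 + (5/4)·(-27/2) + (1/4)·(-17) = -181/8.
y-coordinate: (-1/2)·19 + (5/4)·(-17) + (1/4)·(-1) = -31.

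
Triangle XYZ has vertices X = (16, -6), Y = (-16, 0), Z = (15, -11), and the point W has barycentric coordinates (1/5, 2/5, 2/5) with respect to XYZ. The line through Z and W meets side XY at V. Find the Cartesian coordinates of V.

Line ZW meets XY where the Z-coordinate vanishes; zeroing W's Z-weight and renormalizing leaves X, Y-weights 1/5 : 2/5 → (1/3, 2/3).
So V = (1/3)·X + (2/3)·Y = (-16/3, -2).

(-16/3, -2)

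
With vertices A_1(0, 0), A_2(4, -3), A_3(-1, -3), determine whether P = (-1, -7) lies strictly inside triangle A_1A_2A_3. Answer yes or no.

Barycentric coordinates of P: (-4/3, 4/15, 31/15).
The three coordinates are negative, positive, positive; a point is interior exactly when all three are positive.

no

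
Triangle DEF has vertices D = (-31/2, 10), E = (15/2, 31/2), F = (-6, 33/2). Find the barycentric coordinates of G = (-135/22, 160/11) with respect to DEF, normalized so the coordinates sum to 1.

(3/11, 2/11, 6/11)

Signed area of the reference triangle: [DEF] = ½·((-31/2)·(31/2−(33/2)) + (15/2)·(33/2−10) + (-6)·(10−(31/2))) = ½·(31/2 + 195/4 + 33) = 389/8.
[GEF] = ½·((-135/22)·(31/2−(33/2)) + (15/2)·(33/2−(160/11)) + (-6)·(160/11−(31/2))) = ½·(135/22 + 645/44 + 63/11) = 1167/88, so the D-coordinate is (1167/88)/(389/8) = 3/11.
[DGF] = ½·((-31/2)·(160/11−(33/2)) + (-135/22)·(33/2−10) + (-6)·(10−(160/11))) = ½·(1333/44 − 1755/44 + 300/11) = 389/44, so the E-coordinate is 2/11.
[DEG] = ½·((-31/2)·(31/2−(160/11)) + (15/2)·(160/11−10) + (-135/22)·(10−(31/2))) = ½·(-651/44 + 375/11 + 135/4) = 1167/44, so the F-coordinate is 6/11.
Check: 3/11 + 2/11 + 6/11 = 1.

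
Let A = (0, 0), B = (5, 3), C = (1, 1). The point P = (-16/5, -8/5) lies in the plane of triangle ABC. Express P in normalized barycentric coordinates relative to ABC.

Signed area of the reference triangle: [ABC] = ½·(0·(3−1) + 5·(1−0) + 1·(0−3)) = ½·(0 + 5 − 3) = 1.
[PBC] = ½·((-16/5)·(3−1) + 5·(1−(-8/5)) + 1·(-8/5−3)) = ½·(-32/5 + 13 − 23/5) = 1, so the A-coordinate is 1/1 = 1.
[APC] = ½·(0·(-8/5−1) + (-16/5)·(1−0) + 1·(0−(-8/5))) = ½·(0 − 16/5 + 8/5) = -4/5, so the B-coordinate is -4/5.
[ABP] = ½·(0·(3−(-8/5)) + 5·(-8/5−0) + (-16/5)·(0−3)) = ½·(0 − 8 + 48/5) = 4/5, so the C-coordinate is 4/5.
Check: 1 − 4/5 + 4/5 = 1.

(1, -4/5, 4/5)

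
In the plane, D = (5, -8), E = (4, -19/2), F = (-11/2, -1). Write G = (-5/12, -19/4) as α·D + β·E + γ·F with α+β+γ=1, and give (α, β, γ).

Signed area of the reference triangle: [DEF] = ½·(5·(-19/2−(-1)) + 4·(-1−(-8)) + (-11/2)·(-8−(-19/2))) = ½·(-85/2 + 28 − 33/4) = -91/8.
[GEF] = ½·((-5/12)·(-19/2−(-1)) + 4·(-1−(-19/4)) + (-11/2)·(-19/4−(-19/2))) = ½·(85/24 + 15 − 209/8) = -91/24, so the D-coordinate is (-91/24)/(-91/8) = 1/3.
[DGF] = ½·(5·(-19/4−(-1)) + (-5/12)·(-1−(-8)) + (-11/2)·(-8−(-19/4))) = ½·(-75/4 − 35/12 + 143/8) = -91/48, so the E-coordinate is 1/6.
[DEG] = ½·(5·(-19/2−(-19/4)) + 4·(-19/4−(-8)) + (-5/12)·(-8−(-19/2))) = ½·(-95/4 + 13 − 5/8) = -91/16, so the F-coordinate is 1/2.

(1/3, 1/6, 1/2)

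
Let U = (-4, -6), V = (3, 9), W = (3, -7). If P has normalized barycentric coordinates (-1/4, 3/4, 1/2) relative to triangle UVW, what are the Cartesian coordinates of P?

(19/4, 19/4)

P = (-1/4)·U + (3/4)·V + (1/2)·W.
x-coordinate: (-1/4)·(-4) + (3/4)·3 + (1/2)·3 = 19/4.
y-coordinate: (-1/4)·(-6) + (3/4)·9 + (1/2)·(-7) = 19/4.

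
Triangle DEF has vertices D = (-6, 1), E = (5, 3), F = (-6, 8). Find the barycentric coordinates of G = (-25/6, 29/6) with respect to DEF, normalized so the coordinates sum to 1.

Signed area of the reference triangle: [DEF] = ½·((-6)·(3−8) + 5·(8−1) + (-6)·(1−3)) = ½·(30 + 35 + 12) = 77/2.
[GEF] = ½·((-25/6)·(3−8) + 5·(8−(29/6)) + (-6)·(29/6−3)) = ½·(125/6 + 95/6 − 11) = 77/6, so the D-coordinate is (77/6)/(77/2) = 1/3.
[DGF] = ½·((-6)·(29/6−8) + (-25/6)·(8−1) + (-6)·(1−(29/6))) = ½·(19 − 175/6 + 23) = 77/12, so the E-coordinate is 1/6.
[DEG] = ½·((-6)·(3−(29/6)) + 5·(29/6−1) + (-25/6)·(1−3)) = ½·(11 + 115/6 + 25/3) = 77/4, so the F-coordinate is 1/2.
Check: 1/3 + 1/6 + 1/2 = 1.

(1/3, 1/6, 1/2)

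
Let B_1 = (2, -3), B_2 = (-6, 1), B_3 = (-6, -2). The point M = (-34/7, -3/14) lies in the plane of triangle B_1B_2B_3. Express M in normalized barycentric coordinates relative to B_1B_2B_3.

(1/7, 9/14, 3/14)

Signed area of the reference triangle: [B_1B_2B_3] = ½·(2·(1−(-2)) + (-6)·(-2−(-3)) + (-6)·(-3−1)) = ½·(6 − 6 + 24) = 12.
[MB_2B_3] = ½·((-34/7)·(1−(-2)) + (-6)·(-2−(-3/14)) + (-6)·(-3/14−1)) = ½·(-102/7 + 75/7 + 51/7) = 12/7, so the B_1-coordinate is (12/7)/12 = 1/7.
[B_1MB_3] = ½·(2·(-3/14−(-2)) + (-34/7)·(-2−(-3)) + (-6)·(-3−(-3/14))) = ½·(25/7 − 34/7 + 117/7) = 54/7, so the B_2-coordinate is 9/14.
[B_1B_2M] = ½·(2·(1−(-3/14)) + (-6)·(-3/14−(-3)) + (-34/7)·(-3−1)) = ½·(17/7 − 117/7 + 136/7) = 18/7, so the B_3-coordinate is 3/14.
Check: 1/7 + 9/14 + 3/14 = 1.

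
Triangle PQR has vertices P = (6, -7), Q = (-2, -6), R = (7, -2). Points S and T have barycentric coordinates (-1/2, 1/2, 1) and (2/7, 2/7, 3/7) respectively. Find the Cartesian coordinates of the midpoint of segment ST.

(25/7, -85/28)

Barycentric coordinates of the midpoint are the average: (-3/28, 11/28, 5/7).
Converting: (-3/28)·P + (11/28)·Q + (5/7)·R = (25/7, -85/28).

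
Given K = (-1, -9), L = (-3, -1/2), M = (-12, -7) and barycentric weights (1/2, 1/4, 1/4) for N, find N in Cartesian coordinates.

(-17/4, -51/8)

N = (1/2)·K + (1/4)·L + (1/4)·M.
x-coordinate: (1/2)·(-1) + (1/4)·(-3) + (1/4)·(-12) = -17/4.
y-coordinate: (1/2)·(-9) + (1/4)·(-1/2) + (1/4)·(-7) = -51/8.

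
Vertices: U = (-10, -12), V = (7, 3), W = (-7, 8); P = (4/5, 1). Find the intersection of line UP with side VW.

(7/2, 17/4)

Barycentric coordinates of P with respect to UVW: (1/5, 3/5, 1/5).
On side VW the U-coordinate is zero; dropping P's U-weight 1/5 and renormalizing the remaining 3/5 : 1/5 gives weights 3/4, 1/4 on V, W.
Q = (3/4)·(7, 3) + (1/4)·(-7, 8) = (7/2, 17/4).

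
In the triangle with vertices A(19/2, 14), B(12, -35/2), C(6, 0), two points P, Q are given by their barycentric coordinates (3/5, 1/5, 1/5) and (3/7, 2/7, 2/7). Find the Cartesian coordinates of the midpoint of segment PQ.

Barycentric coordinates of the midpoint are the average: (18/35, 17/70, 17/70).
Converting: (18/35)·A + (17/70)·B + (17/70)·C = (324/35, 59/20).

(324/35, 59/20)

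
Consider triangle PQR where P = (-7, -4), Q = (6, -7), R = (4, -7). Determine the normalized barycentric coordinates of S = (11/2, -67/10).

(1/10, 13/10, -2/5)

Signed area of the reference triangle: [PQR] = ½·((-7)·(-7−(-7)) + 6·(-7−(-4)) + 4·(-4−(-7))) = ½·(0 − 18 + 12) = -3.
[SQR] = ½·((11/2)·(-7−(-7)) + 6·(-7−(-67/10)) + 4·(-67/10−(-7))) = ½·(0 − 9/5 + 6/5) = -3/10, so the P-coordinate is (-3/10)/(-3) = 1/10.
[PSR] = ½·((-7)·(-67/10−(-7)) + (11/2)·(-7−(-4)) + 4·(-4−(-67/10))) = ½·(-21/10 − 33/2 + 54/5) = -39/10, so the Q-coordinate is 13/10.
[PQS] = ½·((-7)·(-7−(-67/10)) + 6·(-67/10−(-4)) + (11/2)·(-4−(-7))) = ½·(21/10 − 81/5 + 33/2) = 6/5, so the R-coordinate is -2/5.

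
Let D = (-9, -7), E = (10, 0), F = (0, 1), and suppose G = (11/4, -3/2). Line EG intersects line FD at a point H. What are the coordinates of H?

Barycentric coordinates of G with respect to DEF: (1/4, 1/2, 1/4).
On side FD the E-coordinate is zero; dropping G's E-weight 1/2 and renormalizing the remaining 1/4 : 1/4 gives weights 1/2, 1/2 on F, D.
H = (1/2)·(0, 1) + (1/2)·(-9, -7) = (-9/2, -3).

(-9/2, -3)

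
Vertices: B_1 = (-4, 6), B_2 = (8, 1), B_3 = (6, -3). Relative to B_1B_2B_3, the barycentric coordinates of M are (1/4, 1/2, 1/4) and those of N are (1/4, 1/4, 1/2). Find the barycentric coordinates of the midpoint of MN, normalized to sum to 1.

(1/4, 3/8, 3/8)

Since both coordinate triples sum to 1, the midpoint's barycentrics are the componentwise average.
(1/4+1/4)/2 = 1/4; similarly 3/8 and 3/8.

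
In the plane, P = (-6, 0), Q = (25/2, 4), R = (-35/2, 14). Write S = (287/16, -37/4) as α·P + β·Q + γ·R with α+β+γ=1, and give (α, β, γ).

(9/8, 3/4, -7/8)

Signed area of the reference triangle: [PQR] = ½·((-6)·(4−14) + (25/2)·(14−0) + (-35/2)·(0−4)) = ½·(60 + 175 + 70) = 305/2.
[SQR] = ½·((287/16)·(4−14) + (25/2)·(14−(-37/4)) + (-35/2)·(-37/4−4)) = ½·(-1435/8 + 2325/8 + 1855/8) = 2745/16, so the P-coordinate is (2745/16)/(305/2) = 9/8.
[PSR] = ½·((-6)·(-37/4−14) + (287/16)·(14−0) + (-35/2)·(0−(-37/4))) = ½·(279/2 + 2009/8 − 1295/8) = 915/8, so the Q-coordinate is 3/4.
[PQS] = ½·((-6)·(4−(-37/4)) + (25/2)·(-37/4−0) + (287/16)·(0−4)) = ½·(-159/2 − 925/8 − 287/4) = -2135/16, so the R-coordinate is -7/8.
Check: 9/8 + 3/4 − 7/8 = 1.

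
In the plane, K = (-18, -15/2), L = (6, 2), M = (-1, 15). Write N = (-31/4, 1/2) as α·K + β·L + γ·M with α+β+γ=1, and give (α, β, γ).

Signed area of the reference triangle: [KLM] = ½·((-18)·(2−15) + 6·(15−(-15/2)) + (-1)·(-15/2−2)) = ½·(234 + 135 + 19/2) = 757/4.
[NLM] = ½·((-31/4)·(2−15) + 6·(15−(1/2)) + (-1)·(1/2−2)) = ½·(403/4 + 87 + 3/2) = 757/8, so the K-coordinate is (757/8)/(757/4) = 1/2.
[KNM] = ½·((-18)·(1/2−15) + (-31/4)·(15−(-15/2)) + (-1)·(-15/2−(1/2))) = ½·(261 − 1395/8 + 8) = 757/16, so the L-coordinate is 1/4.
[KLN] = ½·((-18)·(2−(1/2)) + 6·(1/2−(-15/2)) + (-31/4)·(-15/2−2)) = ½·(-27 + 48 + 589/8) = 757/16, so the M-coordinate is 1/4.

(1/2, 1/4, 1/4)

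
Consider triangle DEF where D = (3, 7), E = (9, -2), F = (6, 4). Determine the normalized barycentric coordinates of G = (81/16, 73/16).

(7/16, 1/8, 7/16)

Signed area of the reference triangle: [DEF] = ½·(3·(-2−4) + 9·(4−7) + 6·(7−(-2))) = ½·(-18 − 27 + 54) = 9/2.
[GEF] = ½·((81/16)·(-2−4) + 9·(4−(73/16)) + 6·(73/16−(-2))) = ½·(-243/8 − 81/16 + 315/8) = 63/32, so the D-coordinate is (63/32)/(9/2) = 7/16.
[DGF] = ½·(3·(73/16−4) + (81/16)·(4−7) + 6·(7−(73/16))) = ½·(27/16 − 243/16 + 117/8) = 9/16, so the E-coordinate is 1/8.
[DEG] = ½·(3·(-2−(73/16)) + 9·(73/16−7) + (81/16)·(7−(-2))) = ½·(-315/16 − 351/16 + 729/16) = 63/32, so the F-coordinate is 7/16.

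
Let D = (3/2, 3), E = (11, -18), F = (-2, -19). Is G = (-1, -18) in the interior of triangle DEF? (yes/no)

Barycentric coordinates of G: (24/565, 37/565, 504/565).
The three coordinates are positive, positive, positive; a point is interior exactly when all three are positive.

yes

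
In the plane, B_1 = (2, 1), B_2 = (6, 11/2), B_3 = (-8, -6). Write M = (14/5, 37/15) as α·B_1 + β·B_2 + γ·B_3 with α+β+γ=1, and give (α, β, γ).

(1/3, 8/15, 2/15)

Signed area of the reference triangle: [B_1B_2B_3] = ½·(2·(11/2−(-6)) + 6·(-6−1) + (-8)·(1−(11/2))) = ½·(23 − 42 + 36) = 17/2.
[MB_2B_3] = ½·((14/5)·(11/2−(-6)) + 6·(-6−(37/15)) + (-8)·(37/15−(11/2))) = ½·(161/5 − 254/5 + 364/15) = 17/6, so the B_1-coordinate is (17/6)/(17/2) = 1/3.
[B_1MB_3] = ½·(2·(37/15−(-6)) + (14/5)·(-6−1) + (-8)·(1−(37/15))) = ½·(254/15 − 98/5 + 176/15) = 68/15, so the B_2-coordinate is 8/15.
[B_1B_2M] = ½·(2·(11/2−(37/15)) + 6·(37/15−1) + (14/5)·(1−(11/2))) = ½·(91/15 + 44/5 − 63/5) = 17/15, so the B_3-coordinate is 2/15.
Check: 1/3 + 8/15 + 2/15 = 1.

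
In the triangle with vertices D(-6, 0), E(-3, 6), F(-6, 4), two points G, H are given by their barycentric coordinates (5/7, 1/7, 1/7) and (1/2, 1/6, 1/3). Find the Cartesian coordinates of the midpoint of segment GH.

(-155/28, 79/42)

Barycentric coordinates of the midpoint are the average: (17/28, 13/84, 5/21).
Converting: (17/28)·D + (13/84)·E + (5/21)·F = (-155/28, 79/42).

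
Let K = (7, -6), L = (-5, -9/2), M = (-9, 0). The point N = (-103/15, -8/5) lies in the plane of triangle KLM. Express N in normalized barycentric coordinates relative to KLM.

(1/15, 4/15, 2/3)

Signed area of the reference triangle: [KLM] = ½·(7·(-9/2−0) + (-5)·(0−(-6)) + (-9)·(-6−(-9/2))) = ½·(-63/2 − 30 + 27/2) = -24.
[NLM] = ½·((-103/15)·(-9/2−0) + (-5)·(0−(-8/5)) + (-9)·(-8/5−(-9/2))) = ½·(309/10 − 8 − 261/10) = -8/5, so the K-coordinate is (-8/5)/(-24) = 1/15.
[KNM] = ½·(7·(-8/5−0) + (-103/15)·(0−(-6)) + (-9)·(-6−(-8/5))) = ½·(-56/5 − 206/5 + 198/5) = -32/5, so the L-coordinate is 4/15.
[KLN] = ½·(7·(-9/2−(-8/5)) + (-5)·(-8/5−(-6)) + (-103/15)·(-6−(-9/2))) = ½·(-203/10 − 22 + 103/10) = -16, so the M-coordinate is 2/3.
Check: 1/15 + 4/15 + 2/3 = 1.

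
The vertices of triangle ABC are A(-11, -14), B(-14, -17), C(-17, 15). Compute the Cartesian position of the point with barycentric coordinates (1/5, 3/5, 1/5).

(-14, -10)

P = (1/5)·A + (3/5)·B + (1/5)·C.
x-coordinate: (1/5)·(-11) + (3/5)·(-14) + (1/5)·(-17) = -14.
y-coordinate: (1/5)·(-14) + (3/5)·(-17) + (1/5)·15 = -10.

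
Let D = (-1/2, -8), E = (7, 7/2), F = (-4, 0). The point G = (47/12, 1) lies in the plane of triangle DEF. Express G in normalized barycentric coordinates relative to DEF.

Signed area of the reference triangle: [DEF] = ½·((-1/2)·(7/2−0) + 7·(0−(-8)) + (-4)·(-8−(7/2))) = ½·(-7/4 + 56 + 46) = 401/8.
[GEF] = ½·((47/12)·(7/2−0) + 7·(0−1) + (-4)·(1−(7/2))) = ½·(329/24 − 7 + 10) = 401/48, so the D-coordinate is (401/48)/(401/8) = 1/6.
[DGF] = ½·((-1/2)·(1−0) + (47/12)·(0−(-8)) + (-4)·(-8−1)) = ½·(-1/2 + 94/3 + 36) = 401/12, so the E-coordinate is 2/3.
[DEG] = ½·((-1/2)·(7/2−1) + 7·(1−(-8)) + (47/12)·(-8−(7/2))) = ½·(-5/4 + 63 − 1081/24) = 401/48, so the F-coordinate is 1/6.
Check: 1/6 + 2/3 + 1/6 = 1.

(1/6, 2/3, 1/6)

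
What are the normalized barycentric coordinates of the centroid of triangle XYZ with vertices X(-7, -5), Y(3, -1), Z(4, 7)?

The centroid is the average of the vertices, so each weight is 1/3.

(1/3, 1/3, 1/3)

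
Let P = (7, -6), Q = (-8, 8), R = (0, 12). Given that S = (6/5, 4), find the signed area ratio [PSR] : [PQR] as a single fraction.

[PQR] = ½·(7·(8−12) + (-8)·(12−(-6)) + 0·(-6−8)) = ½·(-28 − 144 + 0) = -86.
[PSR] = ½·(7·(4−12) + (6/5)·(12−(-6)) + 0·(-6−4)) = ½·(-56 + 108/5 + 0) = -86/5, so the ratio is (-86/5)/(-86) = 1/5.

1/5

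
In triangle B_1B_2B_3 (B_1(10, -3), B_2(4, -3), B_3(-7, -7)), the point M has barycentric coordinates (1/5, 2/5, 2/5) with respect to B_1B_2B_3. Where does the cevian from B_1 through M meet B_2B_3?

(-3/2, -5)

Line B_1M meets B_2B_3 where the B_1-coordinate vanishes; zeroing M's B_1-weight and renormalizing leaves B_2, B_3-weights 2/5 : 2/5 → (1/2, 1/2).
So N = (1/2)·B_2 + (1/2)·B_3 = (-3/2, -5).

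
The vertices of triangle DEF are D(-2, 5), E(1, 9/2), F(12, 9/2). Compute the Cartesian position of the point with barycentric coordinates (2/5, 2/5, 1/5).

(2, 47/10)

G = (2/5)·D + (2/5)·E + (1/5)·F.
x-coordinate: (2/5)·(-2) + (2/5)·1 + (1/5)·12 = 2.
y-coordinate: (2/5)·5 + (2/5)·(9/2) + (1/5)·(9/2) = 47/10.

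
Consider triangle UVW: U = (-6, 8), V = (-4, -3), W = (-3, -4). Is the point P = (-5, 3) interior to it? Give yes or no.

Barycentric coordinates of P: (5/9, 1/3, 1/9).
The three coordinates are positive, positive, positive; a point is interior exactly when all three are positive.

yes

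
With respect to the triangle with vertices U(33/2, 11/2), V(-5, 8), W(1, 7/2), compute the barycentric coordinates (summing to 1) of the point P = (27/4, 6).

(1/2, 1/3, 1/6)

Signed area of the reference triangle: [UVW] = ½·((33/2)·(8−(7/2)) + (-5)·(7/2−(11/2)) + 1·(11/2−8)) = ½·(297/4 + 10 − 5/2) = 327/8.
[PVW] = ½·((27/4)·(8−(7/2)) + (-5)·(7/2−6) + 1·(6−8)) = ½·(243/8 + 25/2 − 2) = 327/16, so the U-coordinate is (327/16)/(327/8) = 1/2.
[UPW] = ½·((33/2)·(6−(7/2)) + (27/4)·(7/2−(11/2)) + 1·(11/2−6)) = ½·(165/4 − 27/2 − 1/2) = 109/8, so the V-coordinate is 1/3.
[UVP] = ½·((33/2)·(8−6) + (-5)·(6−(11/2)) + (27/4)·(11/2−8)) = ½·(33 − 5/2 − 135/8) = 109/16, so the W-coordinate is 1/6.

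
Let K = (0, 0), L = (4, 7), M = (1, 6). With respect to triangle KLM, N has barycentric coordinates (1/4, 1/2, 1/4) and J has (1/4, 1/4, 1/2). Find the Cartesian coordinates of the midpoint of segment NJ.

(15/8, 39/8)

Barycentric coordinates of the midpoint are the average: (1/4, 3/8, 3/8).
Converting: (1/4)·K + (3/8)·L + (3/8)·M = (15/8, 39/8).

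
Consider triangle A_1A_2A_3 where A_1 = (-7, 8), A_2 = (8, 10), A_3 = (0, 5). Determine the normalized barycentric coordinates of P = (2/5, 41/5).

(2/5, 2/5, 1/5)

Signed area of the reference triangle: [A_1A_2A_3] = ½·((-7)·(10−5) + 8·(5−8) + 0·(8−10)) = ½·(-35 − 24 + 0) = -59/2.
[PA_2A_3] = ½·((2/5)·(10−5) + 8·(5−(41/5)) + 0·(41/5−10)) = ½·(2 − 128/5 + 0) = -59/5, so the A_1-coordinate is (-59/5)/(-59/2) = 2/5.
[A_1PA_3] = ½·((-7)·(41/5−5) + (2/5)·(5−8) + 0·(8−(41/5))) = ½·(-112/5 − 6/5 + 0) = -59/5, so the A_2-coordinate is 2/5.
[A_1A_2P] = ½·((-7)·(10−(41/5)) + 8·(41/5−8) + (2/5)·(8−10)) = ½·(-63/5 + 8/5 − 4/5) = -59/10, so the A_3-coordinate is 1/5.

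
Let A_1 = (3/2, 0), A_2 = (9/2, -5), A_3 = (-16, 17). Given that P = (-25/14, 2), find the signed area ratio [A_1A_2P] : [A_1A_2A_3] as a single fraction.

2/7

[A_1A_2A_3] = ½·((3/2)·(-5−17) + (9/2)·(17−0) + (-16)·(0−(-5))) = ½·(-33 + 153/2 − 80) = -73/4.
[A_1A_2P] = ½·((3/2)·(-5−2) + (9/2)·(2−0) + (-25/14)·(0−(-5))) = ½·(-21/2 + 9 − 125/14) = -73/14, so the ratio is (-73/14)/(-73/4) = 2/7.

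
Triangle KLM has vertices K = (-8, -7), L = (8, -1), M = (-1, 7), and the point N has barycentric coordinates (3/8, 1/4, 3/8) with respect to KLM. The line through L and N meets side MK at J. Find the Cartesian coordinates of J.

(-9/2, 0)

Line LN meets MK where the L-coordinate vanishes; zeroing N's L-weight and renormalizing leaves M, K-weights 3/8 : 3/8 → (1/2, 1/2).
So J = (1/2)·M + (1/2)·K = (-9/2, 0).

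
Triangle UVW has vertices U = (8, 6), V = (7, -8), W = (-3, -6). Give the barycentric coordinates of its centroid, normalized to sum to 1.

The centroid is the average of the vertices, so each weight is 1/3.

(1/3, 1/3, 1/3)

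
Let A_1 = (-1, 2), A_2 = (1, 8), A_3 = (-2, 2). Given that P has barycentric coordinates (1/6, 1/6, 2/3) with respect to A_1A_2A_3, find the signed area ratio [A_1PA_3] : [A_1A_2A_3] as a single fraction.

The signed ratio [A_1PA_3]/[A_1A_2A_3] equals the barycentric coordinate of P at vertex A_2, which is 1/6.

1/6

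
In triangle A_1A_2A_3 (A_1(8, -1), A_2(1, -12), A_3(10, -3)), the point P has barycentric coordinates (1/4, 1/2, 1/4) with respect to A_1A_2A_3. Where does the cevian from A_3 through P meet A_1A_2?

Line A_3P meets A_1A_2 where the A_3-coordinate vanishes; zeroing P's A_3-weight and renormalizing leaves A_1, A_2-weights 1/4 : 1/2 → (1/3, 2/3).
So Q = (1/3)·A_1 + (2/3)·A_2 = (10/3, -25/3).

(10/3, -25/3)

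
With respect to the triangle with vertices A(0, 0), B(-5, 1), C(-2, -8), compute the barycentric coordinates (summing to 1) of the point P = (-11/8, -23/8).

(1/2, 1/8, 3/8)

Signed area of the reference triangle: [ABC] = ½·(0·(1−(-8)) + (-5)·(-8−0) + (-2)·(0−1)) = ½·(0 + 40 + 2) = 21.
[PBC] = ½·((-11/8)·(1−(-8)) + (-5)·(-8−(-23/8)) + (-2)·(-23/8−1)) = ½·(-99/8 + 205/8 + 31/4) = 21/2, so the A-coordinate is (21/2)/21 = 1/2.
[APC] = ½·(0·(-23/8−(-8)) + (-11/8)·(-8−0) + (-2)·(0−(-23/8))) = ½·(0 + 11 − 23/4) = 21/8, so the B-coordinate is 1/8.
[ABP] = ½·(0·(1−(-23/8)) + (-5)·(-23/8−0) + (-11/8)·(0−1)) = ½·(0 + 115/8 + 11/8) = 63/8, so the C-coordinate is 3/8.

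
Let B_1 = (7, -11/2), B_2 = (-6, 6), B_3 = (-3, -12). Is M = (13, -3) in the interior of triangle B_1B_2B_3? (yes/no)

no

Barycentric coordinates of M: (30/19, -4/57, -29/57).
The three coordinates are positive, negative, negative; a point is interior exactly when all three are positive.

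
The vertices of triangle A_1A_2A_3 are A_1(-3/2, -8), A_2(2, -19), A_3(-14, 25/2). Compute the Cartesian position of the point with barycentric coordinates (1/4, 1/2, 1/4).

(-23/8, -67/8)

P = (1/4)·A_1 + (1/2)·A_2 + (1/4)·A_3.
x-coordinate: (1/4)·(-3/2) + (1/2)·2 + (1/4)·(-14) = -23/8.
y-coordinate: (1/4)·(-8) + (1/2)·(-19) + (1/4)·(25/2) = -67/8.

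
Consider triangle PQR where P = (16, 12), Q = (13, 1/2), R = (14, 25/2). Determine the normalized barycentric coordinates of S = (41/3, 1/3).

Signed area of the reference triangle: [PQR] = ½·(16·(1/2−(25/2)) + 13·(25/2−12) + 14·(12−(1/2))) = ½·(-192 + 13/2 + 161) = -49/4.
[SQR] = ½·((41/3)·(1/2−(25/2)) + 13·(25/2−(1/3)) + 14·(1/3−(1/2))) = ½·(-164 + 949/6 − 7/3) = -49/12, so the P-coordinate is (-49/12)/(-49/4) = 1/3.
[PSR] = ½·(16·(1/3−(25/2)) + (41/3)·(25/2−12) + 14·(12−(1/3))) = ½·(-584/3 + 41/6 + 490/3) = -49/4, so the Q-coordinate is 1.
[PQS] = ½·(16·(1/2−(1/3)) + 13·(1/3−12) + (41/3)·(12−(1/2))) = ½·(8/3 − 455/3 + 943/6) = 49/12, so the R-coordinate is -1/3.

(1/3, 1, -1/3)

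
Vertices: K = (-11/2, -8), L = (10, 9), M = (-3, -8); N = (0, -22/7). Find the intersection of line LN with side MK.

(-4, -8)

Barycentric coordinates of N with respect to KLM: (2/7, 2/7, 3/7).
On side MK the L-coordinate is zero; dropping N's L-weight 2/7 and renormalizing the remaining 3/7 : 2/7 gives weights 3/5, 2/5 on M, K.
J = (3/5)·(-3, -8) + (2/5)·(-11/2, -8) = (-4, -8).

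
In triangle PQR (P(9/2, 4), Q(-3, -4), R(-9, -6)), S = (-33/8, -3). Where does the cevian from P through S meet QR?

(-7, -16/3)

Barycentric coordinates of S with respect to PQR: (1/4, 1/4, 1/2).
On side QR the P-coordinate is zero; dropping S's P-weight 1/4 and renormalizing the remaining 1/4 : 1/2 gives weights 1/3, 2/3 on Q, R.
T = (1/3)·(-3, -4) + (2/3)·(-9, -6) = (-7, -16/3).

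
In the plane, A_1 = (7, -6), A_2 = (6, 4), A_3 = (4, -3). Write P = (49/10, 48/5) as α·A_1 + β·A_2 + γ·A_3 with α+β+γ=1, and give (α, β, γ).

Signed area of the reference triangle: [A_1A_2A_3] = ½·(7·(4−(-3)) + 6·(-3−(-6)) + 4·(-6−4)) = ½·(49 + 18 − 40) = 27/2.
[PA_2A_3] = ½·((49/10)·(4−(-3)) + 6·(-3−(48/5)) + 4·(48/5−4)) = ½·(343/10 − 378/5 + 112/5) = -189/20, so the A_1-coordinate is (-189/20)/(27/2) = -7/10.
[A_1PA_3] = ½·(7·(48/5−(-3)) + (49/10)·(-3−(-6)) + 4·(-6−(48/5))) = ½·(441/5 + 147/10 − 312/5) = 81/4, so the A_2-coordinate is 3/2.
[A_1A_2P] = ½·(7·(4−(48/5)) + 6·(48/5−(-6)) + (49/10)·(-6−4)) = ½·(-196/5 + 468/5 − 49) = 27/10, so the A_3-coordinate is 1/5.

(-7/10, 3/2, 1/5)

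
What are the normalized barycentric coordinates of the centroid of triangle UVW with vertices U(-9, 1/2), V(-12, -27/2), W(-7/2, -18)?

(1/3, 1/3, 1/3)

The centroid is the average of the vertices, so each weight is 1/3.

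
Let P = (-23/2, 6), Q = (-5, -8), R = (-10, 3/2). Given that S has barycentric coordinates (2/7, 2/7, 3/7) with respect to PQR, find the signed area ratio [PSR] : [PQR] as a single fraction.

The signed ratio [PSR]/[PQR] equals the barycentric coordinate of S at vertex Q, which is 2/7.

2/7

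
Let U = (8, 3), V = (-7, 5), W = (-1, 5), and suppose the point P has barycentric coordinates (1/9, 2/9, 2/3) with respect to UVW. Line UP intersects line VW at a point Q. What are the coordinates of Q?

(-5/2, 5)

Line UP meets VW where the U-coordinate vanishes; zeroing P's U-weight and renormalizing leaves V, W-weights 2/9 : 2/3 → (1/4, 3/4).
So Q = (1/4)·V + (3/4)·W = (-5/2, 5).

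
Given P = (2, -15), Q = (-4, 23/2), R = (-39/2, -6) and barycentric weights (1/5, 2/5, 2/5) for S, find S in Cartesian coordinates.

S = (1/5)·P + (2/5)·Q + (2/5)·R.
x-coordinate: (1/5)·2 + (2/5)·(-4) + (2/5)·(-39/2) = -9.
y-coordinate: (1/5)·(-15) + (2/5)·(23/2) + (2/5)·(-6) = -4/5.

(-9, -4/5)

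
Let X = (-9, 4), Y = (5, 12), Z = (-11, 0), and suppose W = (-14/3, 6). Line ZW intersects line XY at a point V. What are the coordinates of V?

(-17/5, 36/5)

Barycentric coordinates of W with respect to XYZ: (1/2, 1/3, 1/6).
On side XY the Z-coordinate is zero; dropping W's Z-weight 1/6 and renormalizing the remaining 1/2 : 1/3 gives weights 3/5, 2/5 on X, Y.
V = (3/5)·(-9, 4) + (2/5)·(5, 12) = (-17/5, 36/5).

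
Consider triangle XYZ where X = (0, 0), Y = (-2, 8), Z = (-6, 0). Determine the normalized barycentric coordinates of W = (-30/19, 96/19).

(6/19, 12/19, 1/19)

Signed area of the reference triangle: [XYZ] = ½·(0·(8−0) + (-2)·(0−0) + (-6)·(0−8)) = ½·(0 + 0 + 48) = 24.
[WYZ] = ½·((-30/19)·(8−0) + (-2)·(0−(96/19)) + (-6)·(96/19−8)) = ½·(-240/19 + 192/19 + 336/19) = 144/19, so the X-coordinate is (144/19)/24 = 6/19.
[XWZ] = ½·(0·(96/19−0) + (-30/19)·(0−0) + (-6)·(0−(96/19))) = ½·(0 + 0 + 576/19) = 288/19, so the Y-coordinate is 12/19.
[XYW] = ½·(0·(8−(96/19)) + (-2)·(96/19−0) + (-30/19)·(0−8)) = ½·(0 − 192/19 + 240/19) = 24/19, so the Z-coordinate is 1/19.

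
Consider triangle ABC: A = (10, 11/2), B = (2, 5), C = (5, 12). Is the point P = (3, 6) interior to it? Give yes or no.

Barycentric coordinates of P: (8/109, 86/109, 15/109).
The three coordinates are positive, positive, positive; a point is interior exactly when all three are positive.

yes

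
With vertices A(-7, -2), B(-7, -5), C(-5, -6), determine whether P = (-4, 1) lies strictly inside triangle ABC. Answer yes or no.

no

Barycentric coordinates of P: (5/2, -3, 3/2).
The three coordinates are positive, negative, positive; a point is interior exactly when all three are positive.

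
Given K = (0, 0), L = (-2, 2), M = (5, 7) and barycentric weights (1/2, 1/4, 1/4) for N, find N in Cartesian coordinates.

(3/4, 9/4)

N = (1/2)·K + (1/4)·L + (1/4)·M.
x-coordinate: (1/2)·0 + (1/4)·(-2) + (1/4)·5 = 3/4.
y-coordinate: (1/2)·0 + (1/4)·2 + (1/4)·7 = 9/4.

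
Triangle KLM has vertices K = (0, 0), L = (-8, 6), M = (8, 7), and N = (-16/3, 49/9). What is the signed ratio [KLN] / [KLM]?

1/9

[KLM] = ½·(0·(6−7) + (-8)·(7−0) + 8·(0−6)) = ½·(0 − 56 − 48) = -52.
[KLN] = ½·(0·(6−(49/9)) + (-8)·(49/9−0) + (-16/3)·(0−6)) = ½·(0 − 392/9 + 32) = -52/9, so the ratio is (-52/9)/(-52) = 1/9.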